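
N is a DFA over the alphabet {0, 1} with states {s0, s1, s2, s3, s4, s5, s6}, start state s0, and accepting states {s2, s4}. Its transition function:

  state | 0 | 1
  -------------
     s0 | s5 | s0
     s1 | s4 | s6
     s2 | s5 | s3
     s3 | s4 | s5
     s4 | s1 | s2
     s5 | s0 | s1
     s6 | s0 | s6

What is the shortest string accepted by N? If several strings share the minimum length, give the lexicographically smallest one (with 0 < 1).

010

A breadth-first search from s0 reaches an accepting state first via the path s0 → s5 → s1 → s4 on input 010.
No string of length < 3 is accepted (BFS exhausts all shorter strings without reaching an accepting state), and 010 is the lexicographically least accepting string of length 3.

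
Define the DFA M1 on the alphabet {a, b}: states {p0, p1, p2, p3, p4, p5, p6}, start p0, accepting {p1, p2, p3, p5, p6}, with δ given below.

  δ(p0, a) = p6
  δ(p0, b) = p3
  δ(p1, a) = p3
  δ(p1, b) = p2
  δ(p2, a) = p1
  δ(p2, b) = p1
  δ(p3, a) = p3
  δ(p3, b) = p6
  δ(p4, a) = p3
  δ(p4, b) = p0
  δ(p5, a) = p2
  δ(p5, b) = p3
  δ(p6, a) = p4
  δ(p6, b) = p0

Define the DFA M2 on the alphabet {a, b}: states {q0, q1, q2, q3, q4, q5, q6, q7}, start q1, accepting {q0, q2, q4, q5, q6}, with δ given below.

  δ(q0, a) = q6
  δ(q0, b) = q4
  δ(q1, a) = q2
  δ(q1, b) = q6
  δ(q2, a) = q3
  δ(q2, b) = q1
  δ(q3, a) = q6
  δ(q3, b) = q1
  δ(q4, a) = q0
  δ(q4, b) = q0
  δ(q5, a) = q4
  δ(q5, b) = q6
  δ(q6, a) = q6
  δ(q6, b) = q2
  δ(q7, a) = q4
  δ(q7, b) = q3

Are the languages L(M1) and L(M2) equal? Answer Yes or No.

Yes

Exploring the product automaton M1 × M2 from the start pair (p0, q1), following both machines on each input symbol, reaches 4 state pairs: (p0, q1), (p6, q2), (p3, q6), (p4, q3).
M1 accepts in {p1, p2, p3, p5, p6} and M2 accepts in {q0, q2, q4, q5, q6}. In every reachable pair the two components are either both accepting — (p6, q2), (p3, q6) — or both non-accepting, so no string is accepted by exactly one of the machines: L(M1) \ L(M2) and L(M2) \ L(M1) are both empty.
Hence every string is accepted by M1 iff it is accepted by M2, and the two languages coincide.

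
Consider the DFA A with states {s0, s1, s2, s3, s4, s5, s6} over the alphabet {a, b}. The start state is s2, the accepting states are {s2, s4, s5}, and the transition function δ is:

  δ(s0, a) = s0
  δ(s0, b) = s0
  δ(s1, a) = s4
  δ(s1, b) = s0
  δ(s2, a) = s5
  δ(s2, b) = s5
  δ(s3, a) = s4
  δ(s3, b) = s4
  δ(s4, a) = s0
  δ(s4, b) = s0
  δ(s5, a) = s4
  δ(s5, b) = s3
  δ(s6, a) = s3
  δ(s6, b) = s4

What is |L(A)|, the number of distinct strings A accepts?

The useful subgraph on states {s2, s3, s4, s5} is acyclic, so L(A) is finite; the longest accepting path visits 4 useful states, giving maximum string length 3.
Counting accepting paths from s2 by length: 1 of length 0, 2 of length 1, 2 of length 2, 4 of length 3. Total 9.

9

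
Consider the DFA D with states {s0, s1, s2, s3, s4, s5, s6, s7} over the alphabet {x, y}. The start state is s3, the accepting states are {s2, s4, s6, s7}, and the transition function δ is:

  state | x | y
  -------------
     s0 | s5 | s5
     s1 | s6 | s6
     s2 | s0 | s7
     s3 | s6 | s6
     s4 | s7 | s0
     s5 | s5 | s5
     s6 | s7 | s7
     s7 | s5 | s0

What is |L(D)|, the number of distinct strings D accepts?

The useful subgraph on states {s3, s6, s7} is acyclic, so L(D) is finite; the longest accepting path visits 3 useful states, giving maximum string length 2.
Counting accepting paths from s3 by length: 2 of length 1, 4 of length 2. Total 6.

6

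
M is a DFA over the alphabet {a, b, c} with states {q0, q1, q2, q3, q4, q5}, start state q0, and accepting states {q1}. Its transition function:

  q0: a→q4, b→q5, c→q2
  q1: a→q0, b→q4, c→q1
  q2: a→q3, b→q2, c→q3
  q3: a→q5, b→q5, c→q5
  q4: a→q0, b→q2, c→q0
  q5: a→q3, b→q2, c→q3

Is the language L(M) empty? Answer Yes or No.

The states reachable from the start state are {q0, q2, q3, q4, q5}.
None of the accepting states {q1} is reachable, so no string is accepted and L(M) = ∅.

Yes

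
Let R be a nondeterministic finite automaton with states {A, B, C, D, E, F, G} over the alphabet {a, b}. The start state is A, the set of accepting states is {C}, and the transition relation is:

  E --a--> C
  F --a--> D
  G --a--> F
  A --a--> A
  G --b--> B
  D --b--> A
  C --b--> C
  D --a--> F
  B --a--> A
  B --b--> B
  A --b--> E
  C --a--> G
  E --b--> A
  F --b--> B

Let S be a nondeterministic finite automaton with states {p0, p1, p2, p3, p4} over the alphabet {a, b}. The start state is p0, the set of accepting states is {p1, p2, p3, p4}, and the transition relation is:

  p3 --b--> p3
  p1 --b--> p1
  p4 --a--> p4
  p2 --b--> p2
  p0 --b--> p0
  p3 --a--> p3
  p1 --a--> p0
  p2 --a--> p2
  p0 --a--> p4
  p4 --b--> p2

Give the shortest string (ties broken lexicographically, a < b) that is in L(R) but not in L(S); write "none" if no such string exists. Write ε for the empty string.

Exploring the product automaton R × S from the start pair (A, p0), following both machines on each input symbol, reaches 14 state pairs: (A, p0), (A, p4), (E, p0), (E, p2), (C, p4), (C, p2), (A, p2), (G, p4), (G, p2), (F, p4), (B, p2), (F, p2), (D, p4), (D, p2).
R accepts in {C} and S accepts in {p1, p2, p3, p4}. The reachable pairs whose R-component is accepting are (C, p4), (C, p2); in each of them the S-component is accepting too, so the product for L(R) \ L(S) (R-component accepting, S-component rejecting) has no reachable accepting pair and the difference is empty.
So every string accepted by R is also accepted by S: L(R) \ L(S) = ∅ and there is no such string.

none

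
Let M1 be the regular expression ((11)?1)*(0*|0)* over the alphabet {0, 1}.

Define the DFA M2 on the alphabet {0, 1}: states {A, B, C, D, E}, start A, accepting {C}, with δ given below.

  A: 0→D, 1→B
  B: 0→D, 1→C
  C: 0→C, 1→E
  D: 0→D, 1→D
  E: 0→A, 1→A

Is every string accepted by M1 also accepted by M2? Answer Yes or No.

The empty string ε is in L(M1) but not in L(M2).
So L(M1) ⊄ L(M2).

No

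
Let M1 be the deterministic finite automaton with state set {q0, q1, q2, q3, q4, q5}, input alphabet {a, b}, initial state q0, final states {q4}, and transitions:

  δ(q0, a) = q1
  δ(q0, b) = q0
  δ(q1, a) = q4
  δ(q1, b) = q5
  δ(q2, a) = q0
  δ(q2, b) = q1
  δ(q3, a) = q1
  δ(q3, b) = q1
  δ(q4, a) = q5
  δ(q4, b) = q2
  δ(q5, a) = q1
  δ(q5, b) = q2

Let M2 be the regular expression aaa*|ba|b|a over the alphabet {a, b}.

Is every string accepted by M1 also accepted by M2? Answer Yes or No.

No

The string baa is in L(M1) but not in L(M2).
So L(M1) ⊄ L(M2).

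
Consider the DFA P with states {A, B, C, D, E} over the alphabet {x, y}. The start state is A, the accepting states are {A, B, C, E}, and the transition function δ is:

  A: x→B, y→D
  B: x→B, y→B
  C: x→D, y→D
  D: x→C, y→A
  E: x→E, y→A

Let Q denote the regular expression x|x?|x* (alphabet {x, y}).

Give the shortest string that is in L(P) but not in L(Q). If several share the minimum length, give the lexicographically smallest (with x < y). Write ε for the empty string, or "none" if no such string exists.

The string xy is accepted by P but not by Q.
No shorter string lies in the difference, and xy is the lexicographically first length-2 string in L(P) \ L(Q).

xy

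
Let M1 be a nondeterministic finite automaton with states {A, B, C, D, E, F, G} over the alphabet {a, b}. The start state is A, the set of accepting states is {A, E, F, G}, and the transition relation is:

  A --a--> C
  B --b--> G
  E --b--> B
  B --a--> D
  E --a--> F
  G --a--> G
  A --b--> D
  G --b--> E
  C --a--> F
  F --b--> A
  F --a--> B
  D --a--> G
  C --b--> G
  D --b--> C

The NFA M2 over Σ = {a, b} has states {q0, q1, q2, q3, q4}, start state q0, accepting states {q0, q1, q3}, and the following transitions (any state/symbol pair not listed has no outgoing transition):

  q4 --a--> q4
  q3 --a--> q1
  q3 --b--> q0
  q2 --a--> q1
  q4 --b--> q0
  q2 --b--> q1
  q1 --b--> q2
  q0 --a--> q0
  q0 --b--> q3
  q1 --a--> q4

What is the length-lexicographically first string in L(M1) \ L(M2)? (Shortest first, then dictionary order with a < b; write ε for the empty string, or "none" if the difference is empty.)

The string baa is accepted by M1 but not by M2.
No shorter string lies in the difference, and baa is the lexicographically first length-3 string in L(M1) \ L(M2).

baa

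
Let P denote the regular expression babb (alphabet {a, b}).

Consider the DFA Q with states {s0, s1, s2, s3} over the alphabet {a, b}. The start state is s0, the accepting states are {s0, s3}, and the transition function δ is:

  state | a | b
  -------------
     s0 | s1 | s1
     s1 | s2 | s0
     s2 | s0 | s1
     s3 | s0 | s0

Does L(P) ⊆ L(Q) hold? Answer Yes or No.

Yes

Converting the expression P to a DFA (subset construction, then merging equivalent states) gives the minimal DFA with states {p0, p1, p2, p3, p4, p5}, start state p0, accepting states {p5} and transitions p0: a→p1, b→p2; p1: a→p1, b→p1; p2: a→p3, b→p1; p3: a→p1, b→p4; p4: a→p1, b→p5; p5: a→p1, b→p1.
Exploring the product automaton P × Q from the start pair (p0, s0), following both machines on each input symbol, reaches 8 state pairs: (p0, s0), (p1, s1), (p2, s1), (p1, s2), (p1, s0), (p3, s2), (p4, s1), (p5, s0).
P accepts in {p5} and Q accepts in {s0, s3}. The reachable pairs whose P-component is accepting are (p5, s0); in each of them the Q-component is accepting too, so the product for L(P) \ L(Q) (P-component accepting, Q-component rejecting) has no reachable accepting pair and the difference is empty.
Hence every string in L(P) is also in L(Q).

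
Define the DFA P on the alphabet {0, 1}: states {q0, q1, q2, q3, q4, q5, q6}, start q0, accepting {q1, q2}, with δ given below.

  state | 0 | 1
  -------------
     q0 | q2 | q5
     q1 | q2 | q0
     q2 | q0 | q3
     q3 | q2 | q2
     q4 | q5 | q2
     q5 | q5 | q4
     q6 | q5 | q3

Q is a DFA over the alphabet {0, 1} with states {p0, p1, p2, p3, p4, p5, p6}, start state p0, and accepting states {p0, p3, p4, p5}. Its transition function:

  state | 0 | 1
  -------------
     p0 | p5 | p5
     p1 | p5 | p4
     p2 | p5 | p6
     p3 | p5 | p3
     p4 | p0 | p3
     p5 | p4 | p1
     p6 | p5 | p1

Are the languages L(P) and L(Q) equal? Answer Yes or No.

The string 00011 is accepted by P but rejected by Q.
So L(P) ≠ L(Q).

No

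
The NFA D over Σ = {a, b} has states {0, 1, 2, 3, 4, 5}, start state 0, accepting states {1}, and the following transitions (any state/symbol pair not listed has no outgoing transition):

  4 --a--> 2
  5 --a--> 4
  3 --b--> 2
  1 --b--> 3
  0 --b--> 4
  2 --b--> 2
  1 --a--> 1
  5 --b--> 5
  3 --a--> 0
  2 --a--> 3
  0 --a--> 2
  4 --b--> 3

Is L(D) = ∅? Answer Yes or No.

Yes

The states reachable from the start state are {0, 2, 3, 4}.
None of the accepting states {1} is reachable, so no string is accepted and L(D) = ∅.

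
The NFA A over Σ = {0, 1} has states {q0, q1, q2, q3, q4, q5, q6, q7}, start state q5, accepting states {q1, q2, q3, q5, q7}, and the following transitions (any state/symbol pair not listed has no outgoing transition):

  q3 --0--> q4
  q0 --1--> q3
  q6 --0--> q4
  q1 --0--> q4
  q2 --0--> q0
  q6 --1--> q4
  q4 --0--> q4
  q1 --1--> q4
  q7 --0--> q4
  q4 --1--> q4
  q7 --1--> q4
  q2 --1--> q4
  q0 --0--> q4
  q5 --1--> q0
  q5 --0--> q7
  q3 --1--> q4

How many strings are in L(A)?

3

The useful subgraph on states {q0, q3, q5, q7} is acyclic, so L(A) is finite; the longest accepting path visits 3 useful states, giving maximum string length 2.
Counting accepting paths from q5 by length: 1 of length 0, 1 of length 1, 1 of length 2. Total 3.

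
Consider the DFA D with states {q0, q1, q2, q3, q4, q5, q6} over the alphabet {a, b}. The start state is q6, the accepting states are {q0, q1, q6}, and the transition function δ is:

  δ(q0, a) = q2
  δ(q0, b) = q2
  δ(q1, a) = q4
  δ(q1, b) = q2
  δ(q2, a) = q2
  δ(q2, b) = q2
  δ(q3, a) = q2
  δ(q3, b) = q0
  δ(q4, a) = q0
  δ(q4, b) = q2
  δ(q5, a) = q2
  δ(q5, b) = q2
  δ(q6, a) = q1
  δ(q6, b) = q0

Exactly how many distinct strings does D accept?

4

The useful subgraph on states {q0, q1, q4, q6} is acyclic, so L(D) is finite; the longest accepting path visits 4 useful states, giving maximum string length 3.
Counting accepting paths from q6 by length: 1 of length 0, 2 of length 1, 1 of length 3. Total 4.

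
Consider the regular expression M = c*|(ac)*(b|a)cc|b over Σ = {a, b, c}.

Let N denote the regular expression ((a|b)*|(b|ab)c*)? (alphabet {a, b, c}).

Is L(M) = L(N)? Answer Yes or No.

The string c is accepted by M but rejected by N.
So L(M) ≠ L(N).

No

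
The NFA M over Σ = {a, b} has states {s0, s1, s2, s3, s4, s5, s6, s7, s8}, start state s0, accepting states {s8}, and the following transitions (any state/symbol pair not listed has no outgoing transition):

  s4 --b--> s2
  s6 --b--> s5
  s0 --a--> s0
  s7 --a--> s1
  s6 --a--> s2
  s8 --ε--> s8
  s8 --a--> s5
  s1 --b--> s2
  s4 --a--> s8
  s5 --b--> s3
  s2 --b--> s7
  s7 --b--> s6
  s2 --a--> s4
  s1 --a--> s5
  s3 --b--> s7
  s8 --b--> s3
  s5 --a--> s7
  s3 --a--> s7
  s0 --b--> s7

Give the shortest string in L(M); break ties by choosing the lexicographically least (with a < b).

A breadth-first search from s0 reaches an accepting state first via the path s0 → s7 → s1 → s2 → s4 → s8 on input babaa.
No string of length < 5 is accepted (BFS exhausts all shorter strings without reaching an accepting state), and babaa is the lexicographically least accepting string of length 5.

babaa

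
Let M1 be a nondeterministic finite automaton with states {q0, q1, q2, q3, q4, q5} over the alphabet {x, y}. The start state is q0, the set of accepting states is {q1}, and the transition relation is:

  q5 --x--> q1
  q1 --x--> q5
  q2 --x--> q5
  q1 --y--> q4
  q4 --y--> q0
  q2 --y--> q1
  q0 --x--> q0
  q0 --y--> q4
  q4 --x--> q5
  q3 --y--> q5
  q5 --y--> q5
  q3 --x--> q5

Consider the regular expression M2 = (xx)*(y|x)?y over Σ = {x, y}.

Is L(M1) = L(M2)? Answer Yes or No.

No

The string yxx is accepted by M1 but rejected by M2.
So L(M1) ≠ L(M2).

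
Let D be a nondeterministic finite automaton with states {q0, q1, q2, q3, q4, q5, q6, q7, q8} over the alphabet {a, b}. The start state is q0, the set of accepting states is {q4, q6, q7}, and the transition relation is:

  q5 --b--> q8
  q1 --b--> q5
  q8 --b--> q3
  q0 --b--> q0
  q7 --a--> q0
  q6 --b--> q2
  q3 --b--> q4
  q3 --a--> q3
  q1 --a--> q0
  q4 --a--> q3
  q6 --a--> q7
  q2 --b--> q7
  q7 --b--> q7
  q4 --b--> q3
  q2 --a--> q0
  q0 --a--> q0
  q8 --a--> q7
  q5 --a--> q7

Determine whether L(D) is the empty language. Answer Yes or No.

The states reachable from the start state are {q0}.
None of the accepting states {q4, q6, q7} is reachable, so no string is accepted and L(D) = ∅.

Yes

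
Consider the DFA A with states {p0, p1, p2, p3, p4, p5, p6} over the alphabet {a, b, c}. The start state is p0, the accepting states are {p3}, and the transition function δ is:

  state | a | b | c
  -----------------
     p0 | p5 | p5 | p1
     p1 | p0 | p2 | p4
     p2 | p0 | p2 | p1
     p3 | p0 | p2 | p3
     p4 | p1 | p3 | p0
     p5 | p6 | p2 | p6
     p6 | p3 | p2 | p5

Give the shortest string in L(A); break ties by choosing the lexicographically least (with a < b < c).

aaa

A breadth-first search from p0 reaches an accepting state first via the path p0 → p5 → p6 → p3 on input aaa.
No string of length < 3 is accepted (BFS exhausts all shorter strings without reaching an accepting state), and aaa is the lexicographically least accepting string of length 3.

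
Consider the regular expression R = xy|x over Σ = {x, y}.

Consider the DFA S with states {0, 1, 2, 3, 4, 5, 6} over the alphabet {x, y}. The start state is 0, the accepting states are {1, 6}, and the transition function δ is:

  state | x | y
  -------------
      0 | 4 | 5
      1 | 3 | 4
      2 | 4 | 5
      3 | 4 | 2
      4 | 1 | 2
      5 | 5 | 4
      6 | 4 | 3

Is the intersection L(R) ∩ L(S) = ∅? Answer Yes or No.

Converting the expression R to a DFA (subset construction, then merging equivalent states) gives the minimal DFA with states {r0, r1, r2, r3}, start state r0, accepting states {r1, r3} and transitions r0: x→r1, y→r2; r1: x→r2, y→r3; r2: x→r2, y→r2; r3: x→r2, y→r2.
Exploring the product automaton R × S from the start pair (r0, 0), following both machines on each input symbol, reaches 8 state pairs: (r0, 0), (r1, 4), (r2, 5), (r2, 1), (r3, 2), (r2, 4), (r2, 3), (r2, 2).
R accepts in {r1, r3} and S accepts in {1, 6}; no reachable pair has both components accepting, so no string drives both machines to acceptance simultaneously and L(R) ∩ L(S) = ∅.
So no string is accepted by both, and the intersection is empty.

Yes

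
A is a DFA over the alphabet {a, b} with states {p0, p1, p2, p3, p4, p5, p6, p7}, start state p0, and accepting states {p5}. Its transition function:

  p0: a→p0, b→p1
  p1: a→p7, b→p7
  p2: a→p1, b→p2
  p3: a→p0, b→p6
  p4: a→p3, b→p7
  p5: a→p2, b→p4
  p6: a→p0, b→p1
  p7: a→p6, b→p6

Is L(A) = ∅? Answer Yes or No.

The states reachable from the start state are {p0, p1, p6, p7}.
None of the accepting states {p5} is reachable, so no string is accepted and L(A) = ∅.

Yes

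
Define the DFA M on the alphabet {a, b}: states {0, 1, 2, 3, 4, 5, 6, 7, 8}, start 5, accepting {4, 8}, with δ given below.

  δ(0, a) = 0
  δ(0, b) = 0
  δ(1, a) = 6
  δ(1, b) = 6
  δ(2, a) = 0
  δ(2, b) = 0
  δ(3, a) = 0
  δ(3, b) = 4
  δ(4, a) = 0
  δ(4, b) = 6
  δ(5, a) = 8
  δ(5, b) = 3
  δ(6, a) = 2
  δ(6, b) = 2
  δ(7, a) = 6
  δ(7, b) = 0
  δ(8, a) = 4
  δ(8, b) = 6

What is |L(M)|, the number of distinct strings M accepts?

3

The useful subgraph on states {3, 4, 5, 8} is acyclic, so L(M) is finite; the longest accepting path visits 3 useful states, giving maximum string length 2.
Counting accepting paths from 5 by length: 1 of length 1, 2 of length 2. Total 3.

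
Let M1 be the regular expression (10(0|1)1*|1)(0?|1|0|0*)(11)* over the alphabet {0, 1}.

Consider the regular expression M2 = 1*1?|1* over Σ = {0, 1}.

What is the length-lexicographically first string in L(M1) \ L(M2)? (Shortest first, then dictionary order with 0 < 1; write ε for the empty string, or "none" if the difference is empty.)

10

The string 10 is accepted by M1 but not by M2.
No shorter string lies in the difference, and 10 is the lexicographically first length-2 string in L(M1) \ L(M2).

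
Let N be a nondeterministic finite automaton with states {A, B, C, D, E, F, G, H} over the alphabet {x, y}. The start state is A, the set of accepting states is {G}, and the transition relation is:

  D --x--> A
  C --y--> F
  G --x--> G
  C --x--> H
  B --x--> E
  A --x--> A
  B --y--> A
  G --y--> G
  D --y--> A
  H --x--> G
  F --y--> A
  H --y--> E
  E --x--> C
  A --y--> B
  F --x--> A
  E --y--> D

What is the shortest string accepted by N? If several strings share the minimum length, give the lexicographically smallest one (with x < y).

yxxxx

A breadth-first search from A reaches an accepting state first via the path A → B → E → C → H → G on input yxxxx.
No string of length < 5 is accepted (BFS exhausts all shorter strings without reaching an accepting state), and yxxxx is the lexicographically least accepting string of length 5.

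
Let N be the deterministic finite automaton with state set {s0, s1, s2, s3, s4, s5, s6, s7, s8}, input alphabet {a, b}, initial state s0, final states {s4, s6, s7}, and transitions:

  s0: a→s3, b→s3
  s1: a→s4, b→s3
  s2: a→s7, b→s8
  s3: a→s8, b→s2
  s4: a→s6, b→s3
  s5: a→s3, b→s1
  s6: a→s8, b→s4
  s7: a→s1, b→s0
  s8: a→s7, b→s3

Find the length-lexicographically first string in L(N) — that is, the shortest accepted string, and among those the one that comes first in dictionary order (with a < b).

A breadth-first search from s0 reaches an accepting state first via the path s0 → s3 → s8 → s7 on input aaa.
No string of length < 3 is accepted (BFS exhausts all shorter strings without reaching an accepting state), and aaa is the lexicographically least accepting string of length 3.

aaa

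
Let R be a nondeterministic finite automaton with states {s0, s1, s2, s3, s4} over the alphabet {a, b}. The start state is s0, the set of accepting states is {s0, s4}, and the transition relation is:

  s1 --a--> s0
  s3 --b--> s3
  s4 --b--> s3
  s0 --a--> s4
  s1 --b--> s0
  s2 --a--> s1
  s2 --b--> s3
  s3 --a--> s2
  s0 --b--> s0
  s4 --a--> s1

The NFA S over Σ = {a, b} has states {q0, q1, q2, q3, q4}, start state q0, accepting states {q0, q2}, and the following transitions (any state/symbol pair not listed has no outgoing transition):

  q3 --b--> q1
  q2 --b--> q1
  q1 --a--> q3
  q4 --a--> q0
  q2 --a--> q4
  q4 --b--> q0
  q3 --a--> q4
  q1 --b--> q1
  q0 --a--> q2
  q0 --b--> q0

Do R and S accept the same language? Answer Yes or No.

Exploring the product automaton R × S from the start pair (s0, q0), following both machines on each input symbol, reaches 5 state pairs: (s0, q0), (s4, q2), (s1, q4), (s3, q1), (s2, q3).
R accepts in {s0, s4} and S accepts in {q0, q2}. In every reachable pair the two components are either both accepting — (s0, q0), (s4, q2) — or both non-accepting, so no string is accepted by exactly one of the machines: L(R) \ L(S) and L(S) \ L(R) are both empty.
Hence every string is accepted by R iff it is accepted by S, and the two languages coincide.

Yes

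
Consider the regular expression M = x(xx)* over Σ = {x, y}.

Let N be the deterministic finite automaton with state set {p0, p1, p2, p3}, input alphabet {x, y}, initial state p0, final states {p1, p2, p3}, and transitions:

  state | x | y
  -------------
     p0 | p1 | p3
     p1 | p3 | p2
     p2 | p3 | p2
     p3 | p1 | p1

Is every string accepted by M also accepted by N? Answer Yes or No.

Converting the expression M to a DFA (subset construction, then merging equivalent states) gives the minimal DFA with states {m0, m1, m2}, start state m0, accepting states {m1} and transitions m0: x→m1, y→m2; m1: x→m0, y→m2; m2: x→m2, y→m2.
Exploring the product automaton M × N from the start pair (m0, p0), following both machines on each input symbol, reaches 6 state pairs: (m0, p0), (m1, p1), (m2, p3), (m0, p3), (m2, p2), (m2, p1).
M accepts in {m1} and N accepts in {p1, p2, p3}. The reachable pairs whose M-component is accepting are (m1, p1); in each of them the N-component is accepting too, so the product for L(M) \ L(N) (M-component accepting, N-component rejecting) has no reachable accepting pair and the difference is empty.
Hence every string in L(M) is also in L(N).

Yes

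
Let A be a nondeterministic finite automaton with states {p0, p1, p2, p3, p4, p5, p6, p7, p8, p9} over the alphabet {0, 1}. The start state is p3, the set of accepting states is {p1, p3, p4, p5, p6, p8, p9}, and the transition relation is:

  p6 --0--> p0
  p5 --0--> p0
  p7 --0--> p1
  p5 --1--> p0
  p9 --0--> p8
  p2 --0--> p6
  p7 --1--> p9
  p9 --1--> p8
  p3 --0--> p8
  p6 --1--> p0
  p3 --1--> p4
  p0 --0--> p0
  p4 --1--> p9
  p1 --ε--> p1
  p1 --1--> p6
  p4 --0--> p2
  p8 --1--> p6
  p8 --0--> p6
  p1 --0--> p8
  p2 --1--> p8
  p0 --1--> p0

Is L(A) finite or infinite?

finite

The useful states (reachable from p3 and able to reach an accepting state) are {p2, p3, p4, p6, p8, p9}.
Restricted to these states the transition graph has no cycle, so every accepting path has bounded length and L is finite.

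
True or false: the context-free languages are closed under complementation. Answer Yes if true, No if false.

CFLs are closed under union, so if they were also closed under complement they would be closed under intersection by De Morgan (L₁ ∩ L₂ is the complement of the union of the complements). But {aⁿbⁿcᵐ} ∩ {aᵐbⁿcⁿ} = {aⁿbⁿcⁿ} is not context-free although both operands are.

No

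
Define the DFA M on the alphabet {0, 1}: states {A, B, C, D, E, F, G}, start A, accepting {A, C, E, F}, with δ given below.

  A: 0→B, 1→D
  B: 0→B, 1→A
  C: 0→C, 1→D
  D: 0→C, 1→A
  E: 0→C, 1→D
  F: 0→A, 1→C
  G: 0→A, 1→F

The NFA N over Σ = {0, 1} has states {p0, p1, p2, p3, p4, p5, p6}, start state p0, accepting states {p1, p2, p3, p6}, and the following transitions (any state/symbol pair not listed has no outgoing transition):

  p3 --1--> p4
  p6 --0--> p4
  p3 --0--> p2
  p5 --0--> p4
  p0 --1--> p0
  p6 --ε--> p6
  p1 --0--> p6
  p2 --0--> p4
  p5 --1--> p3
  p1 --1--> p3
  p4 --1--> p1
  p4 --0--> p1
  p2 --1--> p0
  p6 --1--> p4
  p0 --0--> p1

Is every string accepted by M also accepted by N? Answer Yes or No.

The empty string ε is in L(M) but not in L(N).
So L(M) ⊄ L(N).

No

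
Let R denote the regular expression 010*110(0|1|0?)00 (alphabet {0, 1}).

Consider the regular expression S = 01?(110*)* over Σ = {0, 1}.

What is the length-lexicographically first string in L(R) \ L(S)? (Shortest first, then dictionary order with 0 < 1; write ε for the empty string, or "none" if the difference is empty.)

01011000

The string 01011000 is accepted by R but not by S.
No shorter string lies in the difference, and 01011000 is the lexicographically first length-8 string in L(R) \ L(S).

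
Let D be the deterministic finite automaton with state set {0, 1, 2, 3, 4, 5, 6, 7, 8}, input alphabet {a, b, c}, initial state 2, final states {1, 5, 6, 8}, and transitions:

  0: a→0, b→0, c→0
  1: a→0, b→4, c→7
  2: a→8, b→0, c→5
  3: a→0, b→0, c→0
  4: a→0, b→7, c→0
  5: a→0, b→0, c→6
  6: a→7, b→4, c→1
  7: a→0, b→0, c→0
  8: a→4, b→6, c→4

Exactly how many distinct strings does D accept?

The useful subgraph on states {1, 2, 5, 6, 8} is acyclic, so L(D) is finite; the longest accepting path visits 4 useful states, giving maximum string length 3.
Counting accepting paths from 2 by length: 2 of length 1, 2 of length 2, 2 of length 3. Total 6.

6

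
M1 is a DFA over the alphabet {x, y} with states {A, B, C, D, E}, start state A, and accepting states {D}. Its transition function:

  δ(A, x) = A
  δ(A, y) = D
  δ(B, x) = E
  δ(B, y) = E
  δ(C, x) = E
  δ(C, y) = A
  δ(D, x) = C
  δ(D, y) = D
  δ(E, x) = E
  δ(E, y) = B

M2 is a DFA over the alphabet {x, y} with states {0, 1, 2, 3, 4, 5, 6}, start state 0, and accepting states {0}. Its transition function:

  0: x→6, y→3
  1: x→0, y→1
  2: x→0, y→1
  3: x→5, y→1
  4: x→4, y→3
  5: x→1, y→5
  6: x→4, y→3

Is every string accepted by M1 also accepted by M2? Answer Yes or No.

The string y is in L(M1) but not in L(M2).
So L(M1) ⊄ L(M2).

No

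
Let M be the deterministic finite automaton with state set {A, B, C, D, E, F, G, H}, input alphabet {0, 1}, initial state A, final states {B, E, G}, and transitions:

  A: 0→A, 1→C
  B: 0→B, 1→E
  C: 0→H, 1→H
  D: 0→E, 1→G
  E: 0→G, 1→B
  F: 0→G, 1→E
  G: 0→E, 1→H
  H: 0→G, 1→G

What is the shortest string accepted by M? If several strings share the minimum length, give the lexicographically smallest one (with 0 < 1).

A breadth-first search from A reaches an accepting state first via the path A → C → H → G on input 100.
No string of length < 3 is accepted (BFS exhausts all shorter strings without reaching an accepting state), and 100 is the lexicographically least accepting string of length 3.

100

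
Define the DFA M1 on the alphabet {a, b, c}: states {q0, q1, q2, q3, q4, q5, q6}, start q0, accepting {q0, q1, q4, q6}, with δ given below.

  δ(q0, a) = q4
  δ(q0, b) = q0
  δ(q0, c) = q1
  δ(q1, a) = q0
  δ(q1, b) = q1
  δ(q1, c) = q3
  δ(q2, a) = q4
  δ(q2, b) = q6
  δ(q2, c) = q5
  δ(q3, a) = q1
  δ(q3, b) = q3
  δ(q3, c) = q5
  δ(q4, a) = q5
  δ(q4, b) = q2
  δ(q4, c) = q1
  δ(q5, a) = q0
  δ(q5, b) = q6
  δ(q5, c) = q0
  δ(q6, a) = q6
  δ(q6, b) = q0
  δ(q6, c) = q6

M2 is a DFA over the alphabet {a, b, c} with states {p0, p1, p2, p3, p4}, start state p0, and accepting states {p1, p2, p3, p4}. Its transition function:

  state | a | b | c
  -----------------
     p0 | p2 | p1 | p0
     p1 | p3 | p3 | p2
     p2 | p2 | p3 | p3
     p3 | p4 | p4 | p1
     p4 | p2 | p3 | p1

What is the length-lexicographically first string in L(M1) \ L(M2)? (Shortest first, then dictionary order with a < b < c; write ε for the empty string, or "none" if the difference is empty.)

ε

The empty string ε is accepted by M1 but not by M2.
Since ε is the unique shortest string, it is the required witness.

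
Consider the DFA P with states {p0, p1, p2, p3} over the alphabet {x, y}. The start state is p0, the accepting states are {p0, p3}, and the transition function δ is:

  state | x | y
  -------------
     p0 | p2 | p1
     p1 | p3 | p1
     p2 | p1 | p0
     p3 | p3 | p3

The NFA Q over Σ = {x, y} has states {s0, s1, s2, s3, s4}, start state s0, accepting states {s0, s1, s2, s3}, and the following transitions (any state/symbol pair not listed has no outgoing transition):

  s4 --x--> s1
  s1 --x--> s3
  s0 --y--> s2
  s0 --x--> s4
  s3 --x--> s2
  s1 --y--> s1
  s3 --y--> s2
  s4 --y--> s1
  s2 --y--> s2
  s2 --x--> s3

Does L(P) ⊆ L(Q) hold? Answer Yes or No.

Exploring the product automaton P × Q from the start pair (p0, s0), following both machines on each input symbol, reaches 9 state pairs: (p0, s0), (p2, s4), (p1, s2), (p1, s1), (p0, s1), (p3, s3), (p2, s3), (p3, s2), (p0, s2).
P accepts in {p0, p3} and Q accepts in {s0, s1, s2, s3}. The reachable pairs whose P-component is accepting are (p0, s0), (p0, s1), (p3, s3), (p3, s2), (p0, s2); in each of them the Q-component is accepting too, so the product for L(P) \ L(Q) (P-component accepting, Q-component rejecting) has no reachable accepting pair and the difference is empty.
Hence every string in L(P) is also in L(Q).

Yes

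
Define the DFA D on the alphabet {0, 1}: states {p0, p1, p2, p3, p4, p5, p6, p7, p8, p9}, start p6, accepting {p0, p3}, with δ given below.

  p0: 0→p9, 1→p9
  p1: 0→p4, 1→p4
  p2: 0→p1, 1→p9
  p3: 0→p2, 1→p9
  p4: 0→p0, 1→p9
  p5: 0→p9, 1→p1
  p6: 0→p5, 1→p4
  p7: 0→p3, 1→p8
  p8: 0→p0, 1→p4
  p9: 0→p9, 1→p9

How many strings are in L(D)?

The useful subgraph on states {p0, p1, p4, p5, p6} is acyclic, so L(D) is finite; the longest accepting path visits 5 useful states, giving maximum string length 4.
Counting accepting paths from p6 by length: 1 of length 2, 2 of length 4. Total 3.

3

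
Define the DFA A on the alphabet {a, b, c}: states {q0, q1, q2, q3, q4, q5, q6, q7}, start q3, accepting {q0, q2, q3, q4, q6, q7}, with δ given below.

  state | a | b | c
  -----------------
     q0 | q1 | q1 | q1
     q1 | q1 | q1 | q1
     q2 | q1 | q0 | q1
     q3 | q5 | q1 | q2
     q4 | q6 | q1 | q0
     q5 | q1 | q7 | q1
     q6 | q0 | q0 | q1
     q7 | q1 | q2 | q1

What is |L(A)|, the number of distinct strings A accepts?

The useful subgraph on states {q0, q2, q3, q5, q7} is acyclic, so L(A) is finite; the longest accepting path visits 5 useful states, giving maximum string length 4.
Counting accepting paths from q3 by length: 1 of length 0, 1 of length 1, 2 of length 2, 1 of length 3, 1 of length 4. Total 6.

6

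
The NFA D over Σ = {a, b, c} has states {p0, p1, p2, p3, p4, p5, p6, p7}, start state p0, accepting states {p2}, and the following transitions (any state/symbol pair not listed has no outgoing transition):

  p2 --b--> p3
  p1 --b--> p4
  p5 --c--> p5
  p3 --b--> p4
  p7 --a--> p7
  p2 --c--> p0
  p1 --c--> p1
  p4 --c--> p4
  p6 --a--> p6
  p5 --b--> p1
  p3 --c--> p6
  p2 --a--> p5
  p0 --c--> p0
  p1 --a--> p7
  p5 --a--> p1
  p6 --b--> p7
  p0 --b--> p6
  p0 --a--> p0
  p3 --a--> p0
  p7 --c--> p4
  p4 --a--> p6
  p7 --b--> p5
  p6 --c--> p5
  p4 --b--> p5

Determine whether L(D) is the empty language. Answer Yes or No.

The states reachable from the start state are {p0, p1, p4, p5, p6, p7}.
None of the accepting states {p2} is reachable, so no string is accepted and L(D) = ∅.

Yes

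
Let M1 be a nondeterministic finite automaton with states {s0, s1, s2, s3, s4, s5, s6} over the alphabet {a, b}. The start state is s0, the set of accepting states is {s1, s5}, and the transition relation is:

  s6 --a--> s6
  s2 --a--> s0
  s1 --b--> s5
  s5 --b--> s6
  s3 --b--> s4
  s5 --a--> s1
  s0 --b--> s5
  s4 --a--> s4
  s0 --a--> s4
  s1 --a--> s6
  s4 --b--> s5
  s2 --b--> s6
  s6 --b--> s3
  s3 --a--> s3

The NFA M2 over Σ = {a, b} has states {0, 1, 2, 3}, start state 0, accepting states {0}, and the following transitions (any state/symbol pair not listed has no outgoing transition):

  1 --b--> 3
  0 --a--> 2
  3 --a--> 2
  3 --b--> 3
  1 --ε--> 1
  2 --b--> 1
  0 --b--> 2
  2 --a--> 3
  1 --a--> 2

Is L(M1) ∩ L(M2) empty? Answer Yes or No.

Exploring the product automaton M1 × M2 from the start pair (s0, 0), following both machines on each input symbol, reaches 15 state pairs: (s0, 0), (s4, 2), (s5, 2), (s4, 3), (s5, 1), (s1, 3), (s6, 1), (s5, 3), (s1, 2), (s6, 3), (s6, 2), (s3, 3), (s3, 1), (s3, 2), (s4, 1).
M1 accepts in {s1, s5} and M2 accepts in {0}; no reachable pair has both components accepting, so no string drives both machines to acceptance simultaneously and L(M1) ∩ L(M2) = ∅.
So no string is accepted by both, and the intersection is empty.

Yes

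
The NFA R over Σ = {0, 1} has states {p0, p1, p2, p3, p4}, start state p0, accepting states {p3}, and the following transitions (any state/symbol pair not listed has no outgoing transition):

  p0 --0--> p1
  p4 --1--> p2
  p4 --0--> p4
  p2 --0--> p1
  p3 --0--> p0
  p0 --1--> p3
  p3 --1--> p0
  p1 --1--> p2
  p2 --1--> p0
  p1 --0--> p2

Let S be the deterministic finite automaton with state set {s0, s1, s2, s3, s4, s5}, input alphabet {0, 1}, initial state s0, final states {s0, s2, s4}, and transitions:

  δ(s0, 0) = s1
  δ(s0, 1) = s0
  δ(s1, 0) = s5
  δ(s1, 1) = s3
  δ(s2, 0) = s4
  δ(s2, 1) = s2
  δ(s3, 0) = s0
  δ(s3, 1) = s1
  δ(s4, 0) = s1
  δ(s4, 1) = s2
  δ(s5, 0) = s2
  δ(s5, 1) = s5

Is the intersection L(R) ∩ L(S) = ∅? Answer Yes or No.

The string 1 is accepted by both R and S.
Hence L(R) ∩ L(S) ≠ ∅.

No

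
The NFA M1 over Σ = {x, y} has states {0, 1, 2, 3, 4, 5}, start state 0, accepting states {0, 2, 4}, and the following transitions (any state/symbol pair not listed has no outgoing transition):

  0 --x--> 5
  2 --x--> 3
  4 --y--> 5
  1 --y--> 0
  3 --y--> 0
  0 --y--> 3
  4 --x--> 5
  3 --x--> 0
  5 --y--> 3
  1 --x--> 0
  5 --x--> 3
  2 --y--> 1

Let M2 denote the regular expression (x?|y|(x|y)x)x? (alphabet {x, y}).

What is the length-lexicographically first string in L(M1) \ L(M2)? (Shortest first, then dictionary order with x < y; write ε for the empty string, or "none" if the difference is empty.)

yy

The string yy is accepted by M1 but not by M2.
No shorter string lies in the difference, and yy is the lexicographically first length-2 string in L(M1) \ L(M2).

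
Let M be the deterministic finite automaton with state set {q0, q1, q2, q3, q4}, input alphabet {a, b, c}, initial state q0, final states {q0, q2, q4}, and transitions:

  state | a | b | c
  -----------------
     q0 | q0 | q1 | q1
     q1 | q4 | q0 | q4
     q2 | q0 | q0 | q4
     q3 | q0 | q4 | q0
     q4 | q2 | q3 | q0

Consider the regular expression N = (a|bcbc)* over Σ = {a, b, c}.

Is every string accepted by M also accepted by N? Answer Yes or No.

The string ba is in L(M) but not in L(N).
So L(M) ⊄ L(N).

No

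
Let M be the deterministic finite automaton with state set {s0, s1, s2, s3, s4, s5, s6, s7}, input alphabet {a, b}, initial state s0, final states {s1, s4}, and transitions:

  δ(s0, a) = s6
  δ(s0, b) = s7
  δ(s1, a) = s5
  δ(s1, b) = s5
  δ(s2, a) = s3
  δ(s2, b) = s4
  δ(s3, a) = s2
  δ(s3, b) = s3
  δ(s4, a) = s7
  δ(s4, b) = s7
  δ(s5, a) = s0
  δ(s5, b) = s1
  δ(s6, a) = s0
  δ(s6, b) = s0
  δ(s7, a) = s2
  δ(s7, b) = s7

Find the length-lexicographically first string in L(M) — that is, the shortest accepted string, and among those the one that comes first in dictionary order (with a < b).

bab

A breadth-first search from s0 reaches an accepting state first via the path s0 → s7 → s2 → s4 on input bab.
No string of length < 3 is accepted (BFS exhausts all shorter strings without reaching an accepting state), and bab is the lexicographically least accepting string of length 3.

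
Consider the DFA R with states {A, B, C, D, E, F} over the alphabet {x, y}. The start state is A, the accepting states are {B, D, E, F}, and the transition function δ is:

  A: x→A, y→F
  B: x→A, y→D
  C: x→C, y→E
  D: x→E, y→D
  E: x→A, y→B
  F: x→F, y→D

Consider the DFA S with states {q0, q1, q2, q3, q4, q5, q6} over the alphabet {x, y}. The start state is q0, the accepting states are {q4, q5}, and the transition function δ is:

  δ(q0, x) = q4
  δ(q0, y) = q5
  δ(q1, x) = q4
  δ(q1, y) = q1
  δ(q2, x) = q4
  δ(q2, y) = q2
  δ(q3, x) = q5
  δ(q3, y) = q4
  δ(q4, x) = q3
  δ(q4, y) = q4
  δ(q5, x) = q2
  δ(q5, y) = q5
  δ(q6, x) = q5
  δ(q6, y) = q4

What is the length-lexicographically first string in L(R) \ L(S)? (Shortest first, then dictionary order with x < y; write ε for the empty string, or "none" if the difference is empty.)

yx

The string yx is accepted by R but not by S.
No shorter string lies in the difference, and yx is the lexicographically first length-2 string in L(R) \ L(S).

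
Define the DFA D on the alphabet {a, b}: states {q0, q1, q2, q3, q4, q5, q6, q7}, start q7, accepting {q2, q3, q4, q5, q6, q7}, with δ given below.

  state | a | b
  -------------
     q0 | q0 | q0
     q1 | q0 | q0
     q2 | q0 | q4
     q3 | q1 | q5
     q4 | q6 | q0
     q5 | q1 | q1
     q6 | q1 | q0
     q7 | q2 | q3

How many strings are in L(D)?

6

The useful subgraph on states {q2, q3, q4, q5, q6, q7} is acyclic, so L(D) is finite; the longest accepting path visits 4 useful states, giving maximum string length 3.
Counting accepting paths from q7 by length: 1 of length 0, 2 of length 1, 2 of length 2, 1 of length 3. Total 6.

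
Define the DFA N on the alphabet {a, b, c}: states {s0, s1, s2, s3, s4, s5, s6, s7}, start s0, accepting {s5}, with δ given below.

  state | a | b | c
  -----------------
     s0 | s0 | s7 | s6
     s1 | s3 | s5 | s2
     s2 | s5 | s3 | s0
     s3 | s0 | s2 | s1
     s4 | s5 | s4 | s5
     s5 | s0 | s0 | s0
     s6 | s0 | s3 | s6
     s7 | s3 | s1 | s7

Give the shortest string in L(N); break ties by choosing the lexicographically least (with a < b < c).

A breadth-first search from s0 reaches an accepting state first via the path s0 → s7 → s1 → s5 on input bbb.
No string of length < 3 is accepted (BFS exhausts all shorter strings without reaching an accepting state), and bbb is the lexicographically least accepting string of length 3.

bbb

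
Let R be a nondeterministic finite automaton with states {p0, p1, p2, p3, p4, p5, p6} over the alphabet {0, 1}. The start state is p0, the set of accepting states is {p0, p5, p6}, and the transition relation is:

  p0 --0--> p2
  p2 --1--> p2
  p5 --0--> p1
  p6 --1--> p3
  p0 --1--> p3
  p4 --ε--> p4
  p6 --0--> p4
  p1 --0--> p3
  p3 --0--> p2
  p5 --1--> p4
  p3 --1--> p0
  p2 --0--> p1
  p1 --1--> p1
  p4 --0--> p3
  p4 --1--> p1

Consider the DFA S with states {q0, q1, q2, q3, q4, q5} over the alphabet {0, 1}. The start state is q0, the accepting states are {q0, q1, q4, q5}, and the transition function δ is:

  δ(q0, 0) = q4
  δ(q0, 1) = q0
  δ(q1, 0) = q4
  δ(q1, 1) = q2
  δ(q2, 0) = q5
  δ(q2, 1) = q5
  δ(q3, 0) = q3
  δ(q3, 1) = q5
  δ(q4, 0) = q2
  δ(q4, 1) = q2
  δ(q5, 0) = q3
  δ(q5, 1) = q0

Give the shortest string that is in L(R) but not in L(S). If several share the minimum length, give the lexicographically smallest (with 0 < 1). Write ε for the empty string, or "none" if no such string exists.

001101

The string 001101 is accepted by R but not by S.
No shorter string lies in the difference, and 001101 is the lexicographically first length-6 string in L(R) \ L(S).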